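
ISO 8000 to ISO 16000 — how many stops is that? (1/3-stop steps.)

8000 → 10000 → 12800 → 16000 — count the steps: 3 third-stops = 1 stop.

1 stop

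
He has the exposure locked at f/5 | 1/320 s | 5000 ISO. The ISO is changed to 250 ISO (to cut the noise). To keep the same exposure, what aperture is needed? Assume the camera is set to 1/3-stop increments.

ISO: 5000 → 4000 → 3200 → 2500 → 2000 → 1600 → 1250 → 1000 → 800 → 640 → 500 → 400 → 320 → 250 — 4 1/3 stops dropped (darker).
Need 4 1/3 stops brighter from the aperture: f/5 → f/4.5 → f/4 → f/3.5 → f/3.2 → f/2.8 → f/2.5 → f/2.2 → f/2 → f/1.8 → f/1.6 → f/1.4 → f/1.2 → f/1.1.

f/1.1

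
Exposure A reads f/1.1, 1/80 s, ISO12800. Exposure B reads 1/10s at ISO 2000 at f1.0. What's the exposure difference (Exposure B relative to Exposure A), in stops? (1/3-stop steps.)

Aperture: f/1.1 → f/1.0 — 1/3 stop wider (brighter).
Shutter speed: 1/80 → 1/60 → 1/50 → 1/40 → 1/30 → 1/25 → 1/20 → 1/15 → 1/13 → 1/10 — 3 stops slower (brighter).
ISO: 12800 → 10000 → 8000 → 6400 → 5000 → 4000 → 3200 → 2500 → 2000 — 2 2/3 stops dropped (darker).
Net: +1/3 +3 −2 2/3 = +2/3 stops.

2/3 stop brighter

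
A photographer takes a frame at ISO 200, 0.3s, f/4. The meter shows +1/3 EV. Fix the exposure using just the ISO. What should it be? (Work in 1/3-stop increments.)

Overexposed by 1/3 stop → need 1/3 stop darker.
ISO: 200 → 160.

ISO 160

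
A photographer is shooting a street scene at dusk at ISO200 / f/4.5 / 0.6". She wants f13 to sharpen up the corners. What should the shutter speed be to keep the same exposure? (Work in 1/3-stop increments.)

Aperture: f/4.5 → f/5 → f/5.6 → f/6.3 → f/7.1 → f/8 → f/9 → f/10 → f/11 → f/13 — 3 stops smaller aperture (darker).
Need 3 stops brighter from the shutter speed: 0.6 → 0.8 → 1 → 1.3 → 1.6 → 2 → 2.5 → 3.2 → 4 → 5.

5 s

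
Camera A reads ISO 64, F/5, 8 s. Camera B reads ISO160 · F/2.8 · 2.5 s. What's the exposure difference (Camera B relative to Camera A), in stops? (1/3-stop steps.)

Aperture: f/5 → f/4.5 → f/4 → f/3.5 → f/3.2 → f/2.8 — 1 2/3 stops wider (brighter).
Shutter speed: 8 → 6 → 5 → 4 → 3.2 → 2.5 — 1 2/3 stops shorter (darker).
ISO: 64 → 80 → 100 → 125 → 160 — 1 1/3 stops raised (brighter).
Net: +1 2/3 −1 2/3 +1 1/3 = +1 1/3 stops.

1 1/3 stops brighter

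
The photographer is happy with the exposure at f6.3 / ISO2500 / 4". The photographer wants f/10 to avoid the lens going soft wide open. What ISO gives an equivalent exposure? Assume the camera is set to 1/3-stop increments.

Aperture: f/6.3 → f/7.1 → f/8 → f/9 → f/10 — 1 1/3 stops narrower (darker).
Need 1 1/3 stops brighter from the ISO: 2500 → 3200 → 4000 → 5000 → 6400.

ISO 6400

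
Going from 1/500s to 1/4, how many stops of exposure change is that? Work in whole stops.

1/500 → 1/250 → 1/125 → 1/60 → 1/30 → 1/15 → 1/8 → 1/4 — count the steps: 7 stops.

7 stops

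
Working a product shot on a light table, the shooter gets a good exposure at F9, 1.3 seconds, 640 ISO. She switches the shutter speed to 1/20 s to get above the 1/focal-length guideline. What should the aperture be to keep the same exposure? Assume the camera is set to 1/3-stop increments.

Shutter speed: 1.3 → 1 → 0.8 → 0.6 → 0.5 → 0.4 → 0.3 → 1/4 → 1/5 → 1/6 → 1/8 → 1/10 → 1/13 → 1/15 → 1/20 — 4 2/3 stops shorter (darker).
Need 4 2/3 stops brighter from the aperture: f/9 → f/8 → f/7.1 → f/6.3 → f/5.6 → f/5 → f/4.5 → f/4 → f/3.5 → f/3.2 → f/2.8 → f/2.5 → f/2.2 → f/2 → f/1.8.

f/1.8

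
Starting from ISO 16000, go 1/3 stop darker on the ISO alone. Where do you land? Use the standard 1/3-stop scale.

ISO 12800

ISO: 16000 → 12800 — 1/3 stop dropped (darker).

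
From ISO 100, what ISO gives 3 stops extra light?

ISO: 100 → 200 → 400 → 800 — 3 stops raised (brighter).

ISO 800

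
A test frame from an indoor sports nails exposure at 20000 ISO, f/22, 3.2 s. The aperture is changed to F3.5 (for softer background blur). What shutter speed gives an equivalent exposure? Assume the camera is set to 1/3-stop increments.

1/13s

Aperture: f/22 → f/20 → f/18 → f/16 → f/14 → f/13 → f/11 → f/10 → f/9 → f/8 → f/7.1 → f/6.3 → f/5.6 → f/5 → f/4.5 → f/4 → f/3.5 — 5 1/3 stops larger aperture (brighter).
Need 5 1/3 stops darker from the shutter speed: 3.2 → 2.5 → 2 → 1.6 → 1.3 → 1 → 0.8 → 0.6 → 0.5 → 0.4 → 0.3 → 1/4 → 1/5 → 1/6 → 1/8 → 1/10 → 1/13.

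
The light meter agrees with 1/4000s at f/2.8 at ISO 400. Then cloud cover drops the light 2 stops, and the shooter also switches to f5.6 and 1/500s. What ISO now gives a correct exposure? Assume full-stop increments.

Scene light: 2 stops darker.
Aperture: f/2.8 → f/4 → f/5.6 — 2 stops stopped down (darker).
Shutter speed: 1/4000 → 1/2000 → 1/1000 → 1/500 — 3 stops slower (brighter).
Net so far: 1 stop darker. ISO: 400 → 800.

ISO 800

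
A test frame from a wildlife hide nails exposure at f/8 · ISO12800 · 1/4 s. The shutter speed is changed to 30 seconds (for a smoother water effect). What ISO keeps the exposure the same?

Shutter speed: 1/4 → 1/2 → 1 → 2 → 4 → 8 → 15 → 30 — 7 stops slower (brighter).
Need 7 stops darker from the ISO: 12800 → 6400 → 3200 → 1600 → 800 → 400 → 200 → 100.

ISO 100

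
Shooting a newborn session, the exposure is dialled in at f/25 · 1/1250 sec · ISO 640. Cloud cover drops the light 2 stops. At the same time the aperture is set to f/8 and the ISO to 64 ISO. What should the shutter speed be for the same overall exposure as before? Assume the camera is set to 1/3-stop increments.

Scene light: 2 stops darker.
Aperture: f/25 → f/22 → f/20 → f/18 → f/16 → f/14 → f/13 → f/11 → f/10 → f/9 → f/8 — 3 1/3 stops opened up (brighter).
ISO: 640 → 500 → 400 → 320 → 250 → 200 → 160 → 125 → 100 → 80 → 64 — 3 1/3 stops dropped (darker).
Net so far: 2 stops darker. Shutter speed: 1/1250 → 1/1000 → 1/800 → 1/640 → 1/500 → 1/400 → 1/320.

1/320s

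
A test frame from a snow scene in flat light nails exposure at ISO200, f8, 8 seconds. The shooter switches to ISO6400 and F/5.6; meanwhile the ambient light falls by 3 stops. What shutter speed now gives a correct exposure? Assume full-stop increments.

1 s

Scene light: 3 stops darker.
ISO: 200 → 400 → 800 → 1600 → 3200 → 6400 — 5 stops higher (brighter).
Aperture: f/8 → f/5.6 — 1 stop opened up (brighter).
Net so far: 3 stops brighter. Shutter speed: 8 → 4 → 2 → 1.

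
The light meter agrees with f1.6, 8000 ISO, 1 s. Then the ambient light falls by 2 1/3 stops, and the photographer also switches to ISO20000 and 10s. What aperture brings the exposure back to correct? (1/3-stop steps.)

f/3.5

Scene light: 2 1/3 stops darker.
ISO: 8000 → 10000 → 12800 → 16000 → 20000 — 1 1/3 stops raised (brighter).
Shutter speed: 1 → 1.3 → 1.6 → 2 → 2.5 → 3.2 → 4 → 5 → 6 → 8 → 10 — 3 1/3 stops slower (brighter).
Net so far: 2 1/3 stops brighter. Aperture: f/1.6 → f/1.8 → f/2 → f/2.2 → f/2.5 → f/2.8 → f/3.2 → f/3.5.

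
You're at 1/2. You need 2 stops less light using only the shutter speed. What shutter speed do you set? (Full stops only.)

1/8s

Shutter speed: 1/2 → 1/4 → 1/8 — 2 stops faster (darker).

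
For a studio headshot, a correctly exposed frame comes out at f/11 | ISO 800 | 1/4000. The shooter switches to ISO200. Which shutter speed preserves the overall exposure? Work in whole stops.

1/1000s

ISO: 800 → 400 → 200 — 2 stops lower (darker).
Need 2 stops brighter from the shutter speed: 1/4000 → 1/2000 → 1/1000.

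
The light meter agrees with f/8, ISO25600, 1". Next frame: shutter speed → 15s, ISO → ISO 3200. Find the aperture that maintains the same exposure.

f/11

Shutter speed: 1 → 2 → 4 → 8 → 15 — 4 stops slower (brighter).
ISO: 25600 → 12800 → 6400 → 3200 — 3 stops dropped (darker).
Net change so far: 1 stop brighter. Offset with the aperture: f/8 → f/11.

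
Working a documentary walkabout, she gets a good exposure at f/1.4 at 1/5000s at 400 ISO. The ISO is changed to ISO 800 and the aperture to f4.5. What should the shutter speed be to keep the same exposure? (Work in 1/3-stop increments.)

1/1000s

ISO: 400 → 500 → 640 → 800 — 1 stop higher (brighter).
Aperture: f/1.4 → f/1.6 → f/1.8 → f/2 → f/2.2 → f/2.5 → f/2.8 → f/3.2 → f/3.5 → f/4 → f/4.5 — 3 1/3 stops stopped down (darker).
Net change so far: 2 1/3 stops darker. Offset with the shutter speed: 1/5000 → 1/4000 → 1/3200 → 1/2500 → 1/2000 → 1/1600 → 1/1250 → 1/1000.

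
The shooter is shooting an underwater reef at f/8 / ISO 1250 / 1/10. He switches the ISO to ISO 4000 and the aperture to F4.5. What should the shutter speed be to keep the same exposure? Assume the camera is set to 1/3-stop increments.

1/100s

ISO: 1250 → 1600 → 2000 → 2500 → 3200 → 4000 — 1 2/3 stops raised (brighter).
Aperture: f/8 → f/7.1 → f/6.3 → f/5.6 → f/5 → f/4.5 — 1 2/3 stops wider (brighter).
Net change so far: 3 1/3 stops brighter. Offset with the shutter speed: 1/10 → 1/13 → 1/15 → 1/20 → 1/25 → 1/30 → 1/40 → 1/50 → 1/60 → 1/80 → 1/100.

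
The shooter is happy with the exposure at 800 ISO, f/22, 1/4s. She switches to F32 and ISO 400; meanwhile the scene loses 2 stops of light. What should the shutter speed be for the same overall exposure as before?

4 s

Scene light: 2 stops darker.
Aperture: f/22 → f/32 — 1 stop narrower (darker).
ISO: 800 → 400 — 1 stop dropped (darker).
Net so far: 4 stops darker. Shutter speed: 1/4 → 1/2 → 1 → 2 → 4.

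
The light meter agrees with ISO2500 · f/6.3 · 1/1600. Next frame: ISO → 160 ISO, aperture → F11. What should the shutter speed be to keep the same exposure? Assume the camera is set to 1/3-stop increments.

ISO: 2500 → 2000 → 1600 → 1250 → 1000 → 800 → 640 → 500 → 400 → 320 → 250 → 200 → 160 — 4 stops dropped (darker).
Aperture: f/6.3 → f/7.1 → f/8 → f/9 → f/10 → f/11 — 1 2/3 stops smaller aperture (darker).
Net change so far: 5 2/3 stops darker. Offset with the shutter speed: 1/1600 → 1/1250 → 1/1000 → 1/800 → 1/640 → 1/500 → 1/400 → 1/320 → 1/250 → 1/200 → 1/160 → 1/125 → 1/100 → 1/80 → 1/60 → 1/50 → 1/40 → 1/30.

1/30s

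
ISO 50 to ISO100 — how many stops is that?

50 → 100 — count the steps: 1 stop.

1 stop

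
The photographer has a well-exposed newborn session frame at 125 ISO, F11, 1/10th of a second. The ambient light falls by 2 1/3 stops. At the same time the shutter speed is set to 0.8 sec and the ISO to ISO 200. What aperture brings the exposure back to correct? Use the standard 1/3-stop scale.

f/18

Scene light: 2 1/3 stops darker.
Shutter speed: 1/10 → 1/8 → 1/6 → 1/5 → 1/4 → 0.3 → 0.4 → 0.5 → 0.6 → 0.8 — 3 stops slower (brighter).
ISO: 125 → 160 → 200 — 2/3 stop raised (brighter).
Net so far: 1 1/3 stops brighter. Aperture: f/11 → f/13 → f/14 → f/16 → f/18.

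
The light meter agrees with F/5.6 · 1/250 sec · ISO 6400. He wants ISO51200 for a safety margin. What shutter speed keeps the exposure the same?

ISO: 6400 → 12800 → 25600 → 51200 — 3 stops raised (brighter).
Need 3 stops darker from the shutter speed: 1/250 → 1/500 → 1/1000 → 1/2000.

1/2000s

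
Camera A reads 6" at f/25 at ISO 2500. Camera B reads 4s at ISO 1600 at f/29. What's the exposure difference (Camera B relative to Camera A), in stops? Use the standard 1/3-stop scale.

Aperture: f/25 → f/29 — 1/3 stop smaller aperture (darker).
Shutter speed: 6 → 5 → 4 — 2/3 stop faster (darker).
ISO: 2500 → 2000 → 1600 — 2/3 stop lower (darker).
Net: −1/3 −2/3 −2/3 = −1 2/3 stops.

1 2/3 stops darker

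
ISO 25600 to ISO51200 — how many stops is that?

25600 → 51200 — count the steps: 1 stop.

1 stop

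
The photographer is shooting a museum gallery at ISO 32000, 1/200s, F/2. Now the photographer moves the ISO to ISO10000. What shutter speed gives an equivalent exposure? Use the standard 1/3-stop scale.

ISO: 32000 → 25600 → 20000 → 16000 → 12800 → 10000 — 1 2/3 stops dropped (darker).
Need 1 2/3 stops brighter from the shutter speed: 1/200 → 1/160 → 1/125 → 1/100 → 1/80 → 1/60.

1/60s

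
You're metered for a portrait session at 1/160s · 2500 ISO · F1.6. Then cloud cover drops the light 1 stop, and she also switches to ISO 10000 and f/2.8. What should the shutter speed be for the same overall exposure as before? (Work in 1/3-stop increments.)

1/100s

Scene light: 1 stop darker.
ISO: 2500 → 3200 → 4000 → 5000 → 6400 → 8000 → 10000 — 2 stops higher (brighter).
Aperture: f/1.6 → f/1.8 → f/2 → f/2.2 → f/2.5 → f/2.8 — 1 2/3 stops smaller aperture (darker).
Net so far: 2/3 stop darker. Shutter speed: 1/160 → 1/125 → 1/100.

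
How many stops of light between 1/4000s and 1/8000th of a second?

1 stop

1/4000 → 1/8000 — count the steps: 1 stop.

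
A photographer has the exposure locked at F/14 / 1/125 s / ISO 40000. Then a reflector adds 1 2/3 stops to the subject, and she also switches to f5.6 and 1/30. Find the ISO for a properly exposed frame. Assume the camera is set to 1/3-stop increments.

Scene light: 1 2/3 stops brighter.
Aperture: f/14 → f/13 → f/11 → f/10 → f/9 → f/8 → f/7.1 → f/6.3 → f/5.6 — 2 2/3 stops opened up (brighter).
Shutter speed: 1/125 → 1/100 → 1/80 → 1/60 → 1/50 → 1/40 → 1/30 — 2 stops longer (brighter).
Net so far: 6 1/3 stops brighter. ISO: 40000 → 32000 → 25600 → 20000 → 16000 → 12800 → 10000 → 8000 → 6400 → 5000 → 4000 → 3200 → 2500 → 2000 → 1600 → 1250 → 1000 → 800 → 640 → 500.

ISO 500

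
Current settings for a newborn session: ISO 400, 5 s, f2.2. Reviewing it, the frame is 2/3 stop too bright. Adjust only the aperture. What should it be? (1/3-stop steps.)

Overexposed by 2/3 stop → need 2/3 stop darker.
Aperture: f/2.2 → f/2.5 → f/2.8.

f/2.8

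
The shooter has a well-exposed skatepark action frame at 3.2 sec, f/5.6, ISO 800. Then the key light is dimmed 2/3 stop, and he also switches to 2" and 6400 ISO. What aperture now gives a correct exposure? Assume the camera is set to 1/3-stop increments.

f/10

Scene light: 2/3 stop darker.
Shutter speed: 3.2 → 2.5 → 2 — 2/3 stop faster (darker).
ISO: 800 → 1000 → 1250 → 1600 → 2000 → 2500 → 3200 → 4000 → 5000 → 6400 — 3 stops higher (brighter).
Net so far: 1 2/3 stops brighter. Aperture: f/5.6 → f/6.3 → f/7.1 → f/8 → f/9 → f/10.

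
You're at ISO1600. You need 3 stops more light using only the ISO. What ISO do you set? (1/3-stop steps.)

ISO: 1600 → 2000 → 2500 → 3200 → 4000 → 5000 → 6400 → 8000 → 10000 → 12800 — 3 stops higher (brighter).

ISO 12800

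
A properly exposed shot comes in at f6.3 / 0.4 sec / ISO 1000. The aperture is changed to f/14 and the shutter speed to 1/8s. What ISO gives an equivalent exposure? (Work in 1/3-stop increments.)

Aperture: f/6.3 → f/7.1 → f/8 → f/9 → f/10 → f/11 → f/13 → f/14 — 2 1/3 stops stopped down (darker).
Shutter speed: 0.4 → 0.3 → 1/4 → 1/5 → 1/6 → 1/8 — 1 2/3 stops faster (darker).
Net change so far: 4 stops darker. Offset with the ISO: 1000 → 1250 → 1600 → 2000 → 2500 → 3200 → 4000 → 5000 → 6400 → 8000 → 10000 → 12800 → 16000.

ISO 16000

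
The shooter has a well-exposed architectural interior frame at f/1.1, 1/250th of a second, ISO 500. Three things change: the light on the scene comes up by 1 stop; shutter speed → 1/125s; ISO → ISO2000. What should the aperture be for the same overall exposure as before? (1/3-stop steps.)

Scene light: 1 stop brighter.
Shutter speed: 1/250 → 1/200 → 1/160 → 1/125 — 1 stop slower (brighter).
ISO: 500 → 640 → 800 → 1000 → 1250 → 1600 → 2000 — 2 stops raised (brighter).
Net so far: 4 stops brighter. Aperture: f/1.1 → f/1.2 → f/1.4 → f/1.6 → f/1.8 → f/2 → f/2.2 → f/2.5 → f/2.8 → f/3.2 → f/3.5 → f/4 → f/4.5.

f/4.5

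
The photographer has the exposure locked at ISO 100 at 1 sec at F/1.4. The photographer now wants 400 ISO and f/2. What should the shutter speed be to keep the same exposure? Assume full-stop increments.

ISO: 100 → 200 → 400 — 2 stops raised (brighter).
Aperture: f/1.4 → f/2 — 1 stop stopped down (darker).
Net change so far: 1 stop brighter. Offset with the shutter speed: 1 → 1/2.

1/2s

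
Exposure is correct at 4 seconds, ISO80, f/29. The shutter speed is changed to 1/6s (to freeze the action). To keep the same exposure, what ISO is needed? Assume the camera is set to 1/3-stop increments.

ISO 2000

Shutter speed: 4 → 3.2 → 2.5 → 2 → 1.6 → 1.3 → 1 → 0.8 → 0.6 → 0.5 → 0.4 → 0.3 → 1/4 → 1/5 → 1/6 — 4 2/3 stops faster (darker).
Need 4 2/3 stops brighter from the ISO: 80 → 100 → 125 → 160 → 200 → 250 → 320 → 400 → 500 → 640 → 800 → 1000 → 1250 → 1600 → 2000.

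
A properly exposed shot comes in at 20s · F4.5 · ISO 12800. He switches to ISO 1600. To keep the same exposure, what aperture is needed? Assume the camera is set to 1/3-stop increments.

ISO: 12800 → 10000 → 8000 → 6400 → 5000 → 4000 → 3200 → 2500 → 2000 → 1600 — 3 stops lower (darker).
Need 3 stops brighter from the aperture: f/4.5 → f/4 → f/3.5 → f/3.2 → f/2.8 → f/2.5 → f/2.2 → f/2 → f/1.8 → f/1.6.

f/1.6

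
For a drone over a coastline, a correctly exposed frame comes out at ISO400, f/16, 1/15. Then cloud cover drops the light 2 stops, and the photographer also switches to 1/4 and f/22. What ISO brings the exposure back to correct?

Scene light: 2 stops darker.
Shutter speed: 1/15 → 1/8 → 1/4 — 2 stops slower (brighter).
Aperture: f/16 → f/22 — 1 stop smaller aperture (darker).
Net so far: 1 stop darker. ISO: 400 → 800.

ISO 800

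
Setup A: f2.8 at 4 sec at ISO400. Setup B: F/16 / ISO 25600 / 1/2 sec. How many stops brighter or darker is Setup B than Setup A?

Aperture: f/2.8 → f/4 → f/5.6 → f/8 → f/11 → f/16 — 5 stops smaller aperture (darker).
Shutter speed: 4 → 2 → 1 → 1/2 — 3 stops shorter (darker).
ISO: 400 → 800 → 1600 → 3200 → 6400 → 12800 → 25600 — 6 stops higher (brighter).
Net: −5 −3 +6 = −2 stops.

2 stops darker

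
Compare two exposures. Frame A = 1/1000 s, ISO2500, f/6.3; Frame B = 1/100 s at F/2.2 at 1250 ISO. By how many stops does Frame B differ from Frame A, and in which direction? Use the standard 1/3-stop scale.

Aperture: f/6.3 → f/5.6 → f/5 → f/4.5 → f/4 → f/3.5 → f/3.2 → f/2.8 → f/2.5 → f/2.2 — 3 stops wider (brighter).
Shutter speed: 1/1000 → 1/800 → 1/640 → 1/500 → 1/400 → 1/320 → 1/250 → 1/200 → 1/160 → 1/125 → 1/100 — 3 1/3 stops longer (brighter).
ISO: 2500 → 2000 → 1600 → 1250 — 1 stop lower (darker).
Net: +3 +3 1/3 −1 = +5 1/3 stops.

5 1/3 stops brighter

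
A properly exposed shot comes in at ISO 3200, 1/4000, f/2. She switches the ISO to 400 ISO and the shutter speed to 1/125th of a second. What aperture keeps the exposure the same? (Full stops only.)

ISO: 3200 → 1600 → 800 → 400 — 3 stops dropped (darker).
Shutter speed: 1/4000 → 1/2000 → 1/1000 → 1/500 → 1/250 → 1/125 — 5 stops longer (brighter).
Net change so far: 2 stops brighter. Offset with the aperture: f/2 → f/2.8 → f/4.

f/4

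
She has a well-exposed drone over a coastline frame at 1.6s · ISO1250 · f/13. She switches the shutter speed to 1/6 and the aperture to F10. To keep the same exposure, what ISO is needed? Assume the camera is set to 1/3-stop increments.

Shutter speed: 1.6 → 1.3 → 1 → 0.8 → 0.6 → 0.5 → 0.4 → 0.3 → 1/4 → 1/5 → 1/6 — 3 1/3 stops faster (darker).
Aperture: f/13 → f/11 → f/10 — 2/3 stop larger aperture (brighter).
Net change so far: 2 2/3 stops darker. Offset with the ISO: 1250 → 1600 → 2000 → 2500 → 3200 → 4000 → 5000 → 6400 → 8000.

ISO 8000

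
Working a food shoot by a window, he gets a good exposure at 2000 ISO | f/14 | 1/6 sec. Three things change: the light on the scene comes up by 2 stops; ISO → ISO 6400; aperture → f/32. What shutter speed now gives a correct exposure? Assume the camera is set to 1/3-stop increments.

1/15s

Scene light: 2 stops brighter.
ISO: 2000 → 2500 → 3200 → 4000 → 5000 → 6400 — 1 2/3 stops higher (brighter).
Aperture: f/14 → f/16 → f/18 → f/20 → f/22 → f/25 → f/29 → f/32 — 2 1/3 stops narrower (darker).
Net so far: 1 1/3 stops brighter. Shutter speed: 1/6 → 1/8 → 1/10 → 1/13 → 1/15.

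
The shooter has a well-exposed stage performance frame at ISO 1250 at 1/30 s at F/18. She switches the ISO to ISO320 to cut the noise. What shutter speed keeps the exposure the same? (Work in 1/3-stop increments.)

ISO: 1250 → 1000 → 800 → 640 → 500 → 400 → 320 — 2 stops dropped (darker).
Need 2 stops brighter from the shutter speed: 1/30 → 1/25 → 1/20 → 1/15 → 1/13 → 1/10 → 1/8.

1/8s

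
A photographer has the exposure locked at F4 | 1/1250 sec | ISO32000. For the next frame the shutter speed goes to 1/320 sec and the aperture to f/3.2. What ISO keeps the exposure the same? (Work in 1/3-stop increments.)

ISO 5000

Shutter speed: 1/1250 → 1/1000 → 1/800 → 1/640 → 1/500 → 1/400 → 1/320 — 2 stops slower (brighter).
Aperture: f/4 → f/3.5 → f/3.2 — 2/3 stop larger aperture (brighter).
Net change so far: 2 2/3 stops brighter. Offset with the ISO: 32000 → 25600 → 20000 → 16000 → 12800 → 10000 → 8000 → 6400 → 5000.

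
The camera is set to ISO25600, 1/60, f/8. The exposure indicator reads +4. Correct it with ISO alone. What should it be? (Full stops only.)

Overexposed by 4 stops → need 4 stops darker.
ISO: 25600 → 12800 → 6400 → 3200 → 1600.

ISO 1600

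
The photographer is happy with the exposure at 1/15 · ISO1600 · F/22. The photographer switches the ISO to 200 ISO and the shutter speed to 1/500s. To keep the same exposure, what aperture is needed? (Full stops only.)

ISO: 1600 → 800 → 400 → 200 — 3 stops lower (darker).
Shutter speed: 1/15 → 1/30 → 1/60 → 1/125 → 1/250 → 1/500 — 5 stops shorter (darker).
Net change so far: 8 stops darker. Offset with the aperture: f/22 → f/16 → f/11 → f/8 → f/5.6 → f/4 → f/2.8 → f/2 → f/1.4.

f/1.4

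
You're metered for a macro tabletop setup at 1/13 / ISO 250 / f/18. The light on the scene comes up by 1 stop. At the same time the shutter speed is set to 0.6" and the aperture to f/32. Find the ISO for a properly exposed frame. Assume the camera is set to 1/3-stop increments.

Scene light: 1 stop brighter.
Shutter speed: 1/13 → 1/10 → 1/8 → 1/6 → 1/5 → 1/4 → 0.3 → 0.4 → 0.5 → 0.6 — 3 stops slower (brighter).
Aperture: f/18 → f/20 → f/22 → f/25 → f/29 → f/32 — 1 2/3 stops stopped down (darker).
Net so far: 2 1/3 stops brighter. ISO: 250 → 200 → 160 → 125 → 100 → 80 → 64 → 50.

ISO 50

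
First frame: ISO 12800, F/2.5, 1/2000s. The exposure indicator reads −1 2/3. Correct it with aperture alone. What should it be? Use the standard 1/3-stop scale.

f/1.4

Underexposed by 1 2/3 stops → need 1 2/3 stops brighter.
Aperture: f/2.5 → f/2.2 → f/2 → f/1.8 → f/1.6 → f/1.4.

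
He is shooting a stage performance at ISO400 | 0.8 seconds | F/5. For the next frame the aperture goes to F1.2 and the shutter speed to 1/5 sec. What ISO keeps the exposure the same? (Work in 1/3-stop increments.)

ISO 100

Aperture: f/5 → f/4.5 → f/4 → f/3.5 → f/3.2 → f/2.8 → f/2.5 → f/2.2 → f/2 → f/1.8 → f/1.6 → f/1.4 → f/1.2 — 4 stops wider (brighter).
Shutter speed: 0.8 → 0.6 → 0.5 → 0.4 → 0.3 → 1/4 → 1/5 — 2 stops shorter (darker).
Net change so far: 2 stops brighter. Offset with the ISO: 400 → 320 → 250 → 200 → 160 → 125 → 100.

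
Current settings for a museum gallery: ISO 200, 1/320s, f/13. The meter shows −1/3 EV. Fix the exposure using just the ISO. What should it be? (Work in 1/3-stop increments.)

Underexposed by 1/3 stop → need 1/3 stop brighter.
ISO: 200 → 250.

ISO 250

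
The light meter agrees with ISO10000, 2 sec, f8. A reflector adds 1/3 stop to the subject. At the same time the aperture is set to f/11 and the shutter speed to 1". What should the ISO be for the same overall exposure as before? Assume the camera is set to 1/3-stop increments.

Scene light: 1/3 stop brighter.
Aperture: f/8 → f/9 → f/10 → f/11 — 1 stop stopped down (darker).
Shutter speed: 2 → 1.6 → 1.3 → 1 — 1 stop shorter (darker).
Net so far: 1 2/3 stops darker. ISO: 10000 → 12800 → 16000 → 20000 → 25600 → 32000.

ISO 32000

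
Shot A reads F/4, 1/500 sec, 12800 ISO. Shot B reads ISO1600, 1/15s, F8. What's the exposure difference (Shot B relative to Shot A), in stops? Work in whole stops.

same exposure (0 stops)

Aperture: f/4 → f/5.6 → f/8 — 2 stops stopped down (darker).
Shutter speed: 1/500 → 1/250 → 1/125 → 1/60 → 1/30 → 1/15 — 5 stops slower (brighter).
ISO: 12800 → 6400 → 3200 → 1600 — 3 stops dropped (darker).
Net: −2 +5 −3 = 0 stops.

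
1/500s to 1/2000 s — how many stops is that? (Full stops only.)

1/500 → 1/1000 → 1/2000 — count the steps: 2 stops.

2 stops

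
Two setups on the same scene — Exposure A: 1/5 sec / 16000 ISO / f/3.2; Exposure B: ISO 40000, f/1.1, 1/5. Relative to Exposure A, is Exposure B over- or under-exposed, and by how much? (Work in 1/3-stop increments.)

Aperture: f/3.2 → f/2.8 → f/2.5 → f/2.2 → f/2 → f/1.8 → f/1.6 → f/1.4 → f/1.2 → f/1.1 — 3 stops larger aperture (brighter).
Shutter speed: unchanged.
ISO: 16000 → 20000 → 25600 → 32000 → 40000 — 1 1/3 stops higher (brighter).
Net: +3 +1 1/3 = +4 1/3 stops.

4 1/3 stops brighter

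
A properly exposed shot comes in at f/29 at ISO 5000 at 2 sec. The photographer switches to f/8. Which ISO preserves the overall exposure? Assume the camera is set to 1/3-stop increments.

Aperture: f/29 → f/25 → f/22 → f/20 → f/18 → f/16 → f/14 → f/13 → f/11 → f/10 → f/9 → f/8 — 3 2/3 stops opened up (brighter).
Need 3 2/3 stops darker from the ISO: 5000 → 4000 → 3200 → 2500 → 2000 → 1600 → 1250 → 1000 → 800 → 640 → 500 → 400.

ISO 400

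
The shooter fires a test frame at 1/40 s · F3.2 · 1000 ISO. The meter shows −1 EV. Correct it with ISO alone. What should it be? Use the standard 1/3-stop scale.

ISO 2000

Underexposed by 1 stop → need 1 stop brighter.
ISO: 1000 → 1250 → 1600 → 2000.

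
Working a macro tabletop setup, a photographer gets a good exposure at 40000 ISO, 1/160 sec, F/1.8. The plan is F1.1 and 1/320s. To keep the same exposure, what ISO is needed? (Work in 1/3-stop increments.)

ISO 32000

Aperture: f/1.8 → f/1.6 → f/1.4 → f/1.2 → f/1.1 — 1 1/3 stops wider (brighter).
Shutter speed: 1/160 → 1/200 → 1/250 → 1/320 — 1 stop shorter (darker).
Net change so far: 1/3 stop brighter. Offset with the ISO: 40000 → 32000.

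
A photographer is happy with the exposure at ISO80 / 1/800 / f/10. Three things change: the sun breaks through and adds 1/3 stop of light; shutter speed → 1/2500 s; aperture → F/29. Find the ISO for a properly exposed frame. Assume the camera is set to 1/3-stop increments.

Scene light: 1/3 stop brighter.
Shutter speed: 1/800 → 1/1000 → 1/1250 → 1/1600 → 1/2000 → 1/2500 — 1 2/3 stops shorter (darker).
Aperture: f/10 → f/11 → f/13 → f/14 → f/16 → f/18 → f/20 → f/22 → f/25 → f/29 — 3 stops stopped down (darker).
Net so far: 4 1/3 stops darker. ISO: 80 → 100 → 125 → 160 → 200 → 250 → 320 → 400 → 500 → 640 → 800 → 1000 → 1250 → 1600.

ISO 1600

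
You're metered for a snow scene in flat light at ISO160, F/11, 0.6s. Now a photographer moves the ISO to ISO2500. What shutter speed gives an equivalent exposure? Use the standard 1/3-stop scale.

1/25s

ISO: 160 → 200 → 250 → 320 → 400 → 500 → 640 → 800 → 1000 → 1250 → 1600 → 2000 → 2500 — 4 stops raised (brighter).
Need 4 stops darker from the shutter speed: 0.6 → 0.5 → 0.4 → 0.3 → 1/4 → 1/5 → 1/6 → 1/8 → 1/10 → 1/13 → 1/15 → 1/20 → 1/25.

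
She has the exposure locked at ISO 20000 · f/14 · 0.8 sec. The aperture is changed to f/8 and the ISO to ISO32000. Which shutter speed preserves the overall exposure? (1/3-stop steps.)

1/6s

Aperture: f/14 → f/13 → f/11 → f/10 → f/9 → f/8 — 1 2/3 stops larger aperture (brighter).
ISO: 20000 → 25600 → 32000 — 2/3 stop higher (brighter).
Net change so far: 2 1/3 stops brighter. Offset with the shutter speed: 0.8 → 0.6 → 0.5 → 0.4 → 0.3 → 1/4 → 1/5 → 1/6.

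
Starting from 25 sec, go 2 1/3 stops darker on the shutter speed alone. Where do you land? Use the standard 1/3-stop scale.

5 s

Shutter speed: 25 → 20 → 15 → 13 → 10 → 8 → 6 → 5 — 2 1/3 stops faster (darker).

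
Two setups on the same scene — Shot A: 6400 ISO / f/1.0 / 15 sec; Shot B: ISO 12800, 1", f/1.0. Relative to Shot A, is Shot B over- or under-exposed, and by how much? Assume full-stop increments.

Aperture: unchanged.
Shutter speed: 15 → 8 → 4 → 2 → 1 — 4 stops shorter (darker).
ISO: 6400 → 12800 — 1 stop higher (brighter).
Net: −4 +1 = −3 stops.

3 stops darker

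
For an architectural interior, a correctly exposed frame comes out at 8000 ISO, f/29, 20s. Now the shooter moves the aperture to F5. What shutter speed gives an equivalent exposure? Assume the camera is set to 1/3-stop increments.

Aperture: f/29 → f/25 → f/22 → f/20 → f/18 → f/16 → f/14 → f/13 → f/11 → f/10 → f/9 → f/8 → f/7.1 → f/6.3 → f/5.6 → f/5 — 5 stops wider (brighter).
Need 5 stops darker from the shutter speed: 20 → 15 → 13 → 10 → 8 → 6 → 5 → 4 → 3.2 → 2.5 → 2 → 1.6 → 1.3 → 1 → 0.8 → 0.6.

0.6 s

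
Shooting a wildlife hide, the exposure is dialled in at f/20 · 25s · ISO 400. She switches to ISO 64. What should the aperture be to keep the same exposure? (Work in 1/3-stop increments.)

f/8

ISO: 400 → 320 → 250 → 200 → 160 → 125 → 100 → 80 → 64 — 2 2/3 stops lower (darker).
Need 2 2/3 stops brighter from the aperture: f/20 → f/18 → f/16 → f/14 → f/13 → f/11 → f/10 → f/9 → f/8.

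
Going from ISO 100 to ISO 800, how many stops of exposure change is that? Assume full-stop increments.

3 stops

100 → 200 → 400 → 800 — count the steps: 3 stops.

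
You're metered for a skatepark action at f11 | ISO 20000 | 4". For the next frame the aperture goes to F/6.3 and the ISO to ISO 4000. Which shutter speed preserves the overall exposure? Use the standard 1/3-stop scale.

6 s

Aperture: f/11 → f/10 → f/9 → f/8 → f/7.1 → f/6.3 — 1 2/3 stops opened up (brighter).
ISO: 20000 → 16000 → 12800 → 10000 → 8000 → 6400 → 5000 → 4000 — 2 1/3 stops lower (darker).
Net change so far: 2/3 stop darker. Offset with the shutter speed: 4 → 5 → 6.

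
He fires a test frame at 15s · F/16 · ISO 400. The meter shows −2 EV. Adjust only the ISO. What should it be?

ISO 1600

Underexposed by 2 stops → need 2 stops brighter.
ISO: 400 → 800 → 1600.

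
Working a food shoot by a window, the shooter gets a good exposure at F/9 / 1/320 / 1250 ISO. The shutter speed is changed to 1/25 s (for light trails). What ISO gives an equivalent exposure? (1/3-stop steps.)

ISO 100

Shutter speed: 1/320 → 1/250 → 1/200 → 1/160 → 1/125 → 1/100 → 1/80 → 1/60 → 1/50 → 1/40 → 1/30 → 1/25 — 3 2/3 stops slower (brighter).
Need 3 2/3 stops darker from the ISO: 1250 → 1000 → 800 → 640 → 500 → 400 → 320 → 250 → 200 → 160 → 125 → 100.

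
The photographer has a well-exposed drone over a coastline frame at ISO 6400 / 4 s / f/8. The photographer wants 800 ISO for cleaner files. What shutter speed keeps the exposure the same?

30 s

ISO: 6400 → 3200 → 1600 → 800 — 3 stops dropped (darker).
Need 3 stops brighter from the shutter speed: 4 → 8 → 15 → 30.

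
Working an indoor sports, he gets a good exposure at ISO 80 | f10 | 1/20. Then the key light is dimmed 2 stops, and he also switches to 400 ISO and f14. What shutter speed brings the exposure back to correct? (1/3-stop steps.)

Scene light: 2 stops darker.
ISO: 80 → 100 → 125 → 160 → 200 → 250 → 320 → 400 — 2 1/3 stops higher (brighter).
Aperture: f/10 → f/11 → f/13 → f/14 — 1 stop smaller aperture (darker).
Net so far: 2/3 stop darker. Shutter speed: 1/20 → 1/15 → 1/13.

1/13s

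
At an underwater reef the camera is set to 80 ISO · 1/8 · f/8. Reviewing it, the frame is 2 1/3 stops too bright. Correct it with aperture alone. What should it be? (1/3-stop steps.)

Overexposed by 2 1/3 stops → need 2 1/3 stops darker.
Aperture: f/8 → f/9 → f/10 → f/11 → f/13 → f/14 → f/16 → f/18.

f/18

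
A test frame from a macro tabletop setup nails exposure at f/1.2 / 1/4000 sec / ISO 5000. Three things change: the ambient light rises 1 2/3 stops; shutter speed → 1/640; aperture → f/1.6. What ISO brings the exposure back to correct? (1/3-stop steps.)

Scene light: 1 2/3 stops brighter.
Shutter speed: 1/4000 → 1/3200 → 1/2500 → 1/2000 → 1/1600 → 1/1250 → 1/1000 → 1/800 → 1/640 — 2 2/3 stops slower (brighter).
Aperture: f/1.2 → f/1.4 → f/1.6 — 2/3 stop smaller aperture (darker).
Net so far: 3 2/3 stops brighter. ISO: 5000 → 4000 → 3200 → 2500 → 2000 → 1600 → 1250 → 1000 → 800 → 640 → 500 → 400.

ISO 400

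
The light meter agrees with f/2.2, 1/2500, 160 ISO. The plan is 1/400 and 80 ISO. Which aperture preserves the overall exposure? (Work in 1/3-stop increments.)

f/4

Shutter speed: 1/2500 → 1/2000 → 1/1600 → 1/1250 → 1/1000 → 1/800 → 1/640 → 1/500 → 1/400 — 2 2/3 stops longer (brighter).
ISO: 160 → 125 → 100 → 80 — 1 stop lower (darker).
Net change so far: 1 2/3 stops brighter. Offset with the aperture: f/2.2 → f/2.5 → f/2.8 → f/3.2 → f/3.5 → f/4.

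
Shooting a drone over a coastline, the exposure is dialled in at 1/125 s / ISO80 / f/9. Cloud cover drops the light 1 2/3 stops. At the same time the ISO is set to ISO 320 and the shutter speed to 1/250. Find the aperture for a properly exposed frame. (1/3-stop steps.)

f/7.1

Scene light: 1 2/3 stops darker.
ISO: 80 → 100 → 125 → 160 → 200 → 250 → 320 — 2 stops raised (brighter).
Shutter speed: 1/125 → 1/160 → 1/200 → 1/250 — 1 stop faster (darker).
Net so far: 2/3 stop darker. Aperture: f/9 → f/8 → f/7.1.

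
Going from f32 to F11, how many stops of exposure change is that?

3 stops

f/32 → f/22 → f/16 → f/11 — count the steps: 3 stops.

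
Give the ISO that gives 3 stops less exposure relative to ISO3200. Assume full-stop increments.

ISO 400

ISO: 3200 → 1600 → 800 → 400 — 3 stops lower (darker).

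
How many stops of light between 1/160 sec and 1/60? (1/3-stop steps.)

1 1/3 stops

1/160 → 1/125 → 1/100 → 1/80 → 1/60 — count the steps: 4 third-stops = 1 1/3 stops.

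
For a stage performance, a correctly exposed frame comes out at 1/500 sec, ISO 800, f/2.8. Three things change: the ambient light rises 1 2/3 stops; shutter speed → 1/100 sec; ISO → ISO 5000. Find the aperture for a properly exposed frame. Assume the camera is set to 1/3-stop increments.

Scene light: 1 2/3 stops brighter.
Shutter speed: 1/500 → 1/400 → 1/320 → 1/250 → 1/200 → 1/160 → 1/125 → 1/100 — 2 1/3 stops slower (brighter).
ISO: 800 → 1000 → 1250 → 1600 → 2000 → 2500 → 3200 → 4000 → 5000 — 2 2/3 stops raised (brighter).
Net so far: 6 2/3 stops brighter. Aperture: f/2.8 → f/3.2 → f/3.5 → f/4 → f/4.5 → f/5 → f/5.6 → f/6.3 → f/7.1 → f/8 → f/9 → f/10 → f/11 → f/13 → f/14 → f/16 → f/18 → f/20 → f/22 → f/25 → f/29.

f/29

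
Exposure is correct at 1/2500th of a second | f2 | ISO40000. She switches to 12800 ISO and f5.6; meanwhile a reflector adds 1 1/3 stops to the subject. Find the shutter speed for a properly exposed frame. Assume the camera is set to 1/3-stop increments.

Scene light: 1 1/3 stops brighter.
ISO: 40000 → 32000 → 25600 → 20000 → 16000 → 12800 — 1 2/3 stops dropped (darker).
Aperture: f/2 → f/2.2 → f/2.5 → f/2.8 → f/3.2 → f/3.5 → f/4 → f/4.5 → f/5 → f/5.6 — 3 stops stopped down (darker).
Net so far: 3 1/3 stops darker. Shutter speed: 1/2500 → 1/2000 → 1/1600 → 1/1250 → 1/1000 → 1/800 → 1/640 → 1/500 → 1/400 → 1/320 → 1/250.

1/250s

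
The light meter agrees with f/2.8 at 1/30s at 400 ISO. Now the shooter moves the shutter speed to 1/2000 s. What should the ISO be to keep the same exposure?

ISO 25600

Shutter speed: 1/30 → 1/60 → 1/125 → 1/250 → 1/500 → 1/1000 → 1/2000 — 6 stops shorter (darker).
Need 6 stops brighter from the ISO: 400 → 800 → 1600 → 3200 → 6400 → 12800 → 25600.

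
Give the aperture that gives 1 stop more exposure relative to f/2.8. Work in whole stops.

Aperture: f/2.8 → f/2 — 1 stop larger aperture (brighter).

f/2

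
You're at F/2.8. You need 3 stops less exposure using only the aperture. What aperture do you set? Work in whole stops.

Aperture: f/2.8 → f/4 → f/5.6 → f/8 — 3 stops stopped down (darker).

f/8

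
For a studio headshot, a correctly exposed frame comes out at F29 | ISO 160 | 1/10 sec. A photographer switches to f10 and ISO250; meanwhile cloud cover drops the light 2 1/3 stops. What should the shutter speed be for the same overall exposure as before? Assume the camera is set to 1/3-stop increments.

Scene light: 2 1/3 stops darker.
Aperture: f/29 → f/25 → f/22 → f/20 → f/18 → f/16 → f/14 → f/13 → f/11 → f/10 — 3 stops wider (brighter).
ISO: 160 → 200 → 250 — 2/3 stop raised (brighter).
Net so far: 1 1/3 stops brighter. Shutter speed: 1/10 → 1/13 → 1/15 → 1/20 → 1/25.

1/25s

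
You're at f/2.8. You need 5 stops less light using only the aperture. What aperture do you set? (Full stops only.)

Aperture: f/2.8 → f/4 → f/5.6 → f/8 → f/11 → f/16 — 5 stops stopped down (darker).

f/16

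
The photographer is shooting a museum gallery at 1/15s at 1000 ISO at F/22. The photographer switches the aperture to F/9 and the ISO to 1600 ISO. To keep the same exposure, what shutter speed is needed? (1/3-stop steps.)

Aperture: f/22 → f/20 → f/18 → f/16 → f/14 → f/13 → f/11 → f/10 → f/9 — 2 2/3 stops wider (brighter).
ISO: 1000 → 1250 → 1600 — 2/3 stop higher (brighter).
Net change so far: 3 1/3 stops brighter. Offset with the shutter speed: 1/15 → 1/20 → 1/25 → 1/30 → 1/40 → 1/50 → 1/60 → 1/80 → 1/100 → 1/125 → 1/160.

1/160s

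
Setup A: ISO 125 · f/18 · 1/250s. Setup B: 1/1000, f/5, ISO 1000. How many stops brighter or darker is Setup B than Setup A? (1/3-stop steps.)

Aperture: f/18 → f/16 → f/14 → f/13 → f/11 → f/10 → f/9 → f/8 → f/7.1 → f/6.3 → f/5.6 → f/5 — 3 2/3 stops larger aperture (brighter).
Shutter speed: 1/250 → 1/320 → 1/400 → 1/500 → 1/640 → 1/800 → 1/1000 — 2 stops faster (darker).
ISO: 125 → 160 → 200 → 250 → 320 → 400 → 500 → 640 → 800 → 1000 — 3 stops higher (brighter).
Net: +3 2/3 −2 +3 = +4 2/3 stops.

4 2/3 stops brighter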